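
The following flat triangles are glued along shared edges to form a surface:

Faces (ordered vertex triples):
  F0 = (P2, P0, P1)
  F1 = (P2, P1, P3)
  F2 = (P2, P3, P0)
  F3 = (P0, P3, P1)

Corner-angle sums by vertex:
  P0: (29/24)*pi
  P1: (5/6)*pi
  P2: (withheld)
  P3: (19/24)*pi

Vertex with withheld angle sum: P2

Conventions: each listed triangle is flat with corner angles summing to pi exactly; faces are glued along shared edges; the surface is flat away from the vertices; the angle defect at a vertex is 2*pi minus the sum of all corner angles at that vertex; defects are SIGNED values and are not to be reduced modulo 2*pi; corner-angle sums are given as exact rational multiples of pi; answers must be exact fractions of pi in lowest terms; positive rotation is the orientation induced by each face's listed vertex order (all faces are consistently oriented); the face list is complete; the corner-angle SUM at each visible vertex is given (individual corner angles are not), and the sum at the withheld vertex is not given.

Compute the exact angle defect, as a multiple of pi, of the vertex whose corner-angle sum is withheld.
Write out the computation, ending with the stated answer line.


V = 4, E = 6, F = 4; chi = V - E + F = 2
Gauss-Bonnet: total defect = 2*pi*chi = 4*pi; visible defects sum to (19/6)*pi

Answer: defect(P2) = (5/6)*pi


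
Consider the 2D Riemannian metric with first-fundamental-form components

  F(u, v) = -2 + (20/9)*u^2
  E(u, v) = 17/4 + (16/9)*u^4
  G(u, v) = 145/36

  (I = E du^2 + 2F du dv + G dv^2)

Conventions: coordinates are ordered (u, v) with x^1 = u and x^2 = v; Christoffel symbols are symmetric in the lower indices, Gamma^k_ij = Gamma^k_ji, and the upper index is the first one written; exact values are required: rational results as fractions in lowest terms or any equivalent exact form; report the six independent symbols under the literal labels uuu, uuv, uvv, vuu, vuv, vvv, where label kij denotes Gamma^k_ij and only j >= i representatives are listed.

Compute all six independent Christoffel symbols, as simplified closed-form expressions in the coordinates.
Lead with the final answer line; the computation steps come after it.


Answer: Gamma_uuu = (640*u^3 + 1280*u)/(320*u^4 + 1280*u^2 + 1889), Gamma_uuv = 0, Gamma_uvv = 0, Gamma_vuu = (1024*u^3 + 2720*u)/(320*u^4 + 1280*u^2 + 1889), Gamma_vuv = 0, Gamma_vvv = 0

E = 17/4 + (16/9)*u^4; F = -2 + (20/9)*u^2; G = 145/36
Gamma^k_ij = (1/2) g^{kl} (d_i g_jl + d_j g_il - d_l g_ij), with g^inv = (1/(EG-F^2)) [[G, -F], [-F, E]]
first partials: E_u = (64/9)*u^3, E_v = 0, F_u = (40/9)*u, F_v = 0, G_u = 0, G_v = 0
D = EG - F^2 = 1889/144 + (80/9)*u^2 + (20/9)*u^4
expanded: Gamma^u_uu = (G E_u - 2F F_u + F E_v)/(2D), Gamma^u_uv = (G E_v - F G_u)/(2D), Gamma^u_vv = (2G F_v - G G_u - F G_v)/(2D), Gamma^v_uu = (2E F_u - E E_v - F E_u)/(2D), Gamma^v_uv = (E G_u - F E_v)/(2D), Gamma^v_vv = (E G_v - 2F F_v + F G_u)/(2D); substitute and cancel common factors


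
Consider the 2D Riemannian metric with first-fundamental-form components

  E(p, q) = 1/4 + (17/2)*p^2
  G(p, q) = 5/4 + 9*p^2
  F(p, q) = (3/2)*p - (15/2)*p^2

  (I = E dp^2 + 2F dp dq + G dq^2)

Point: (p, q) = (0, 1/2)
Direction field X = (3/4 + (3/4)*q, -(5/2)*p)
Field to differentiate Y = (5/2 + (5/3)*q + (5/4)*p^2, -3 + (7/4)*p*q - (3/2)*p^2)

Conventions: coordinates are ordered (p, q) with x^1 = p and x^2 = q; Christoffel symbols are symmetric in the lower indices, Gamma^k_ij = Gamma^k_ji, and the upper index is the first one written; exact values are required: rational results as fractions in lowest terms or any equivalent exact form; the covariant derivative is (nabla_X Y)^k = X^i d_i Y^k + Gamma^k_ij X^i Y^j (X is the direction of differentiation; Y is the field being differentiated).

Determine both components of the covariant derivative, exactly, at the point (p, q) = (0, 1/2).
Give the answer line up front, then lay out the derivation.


Answer: (nabla_X Y)^p = 0, (nabla_X Y)^q = 351/64

E = 1/4, F = 0, G = 5/4 at the point
E_p = 0, E_q = 0, F_p = 3/2, F_q = 0, G_p = 0, G_q = 0
EG - F^2 = 5/16;  g^inv = (16/5) * [[5/4, 0], [0, 1/4]]
first-kind symbols [ij,l] = (1/2)(d_i g_jl + d_j g_il - d_l g_ij): [pp,p] = E_p/2 = 0, [pp,q] = F_p - E_q/2 = 3/2, [pq,p] = E_q/2 = 0, [pq,q] = G_p/2 = 0, [qq,p] = F_q - G_p/2 = 0, [qq,q] = G_q/2 = 0
Gamma^p_ij = (G*[ij,p] - F*[ij,q])/(EG - F^2), Gamma^q_ij = (E*[ij,q] - F*[ij,p])/(EG - F^2)
Gamma_ppp = 0, Gamma_ppq = 0, Gamma_pqq = 0, Gamma_qpp = 6/5, Gamma_qpq = 0, Gamma_qqq = 0
X = (9/8, 0), Y = (10/3, -3) at the point


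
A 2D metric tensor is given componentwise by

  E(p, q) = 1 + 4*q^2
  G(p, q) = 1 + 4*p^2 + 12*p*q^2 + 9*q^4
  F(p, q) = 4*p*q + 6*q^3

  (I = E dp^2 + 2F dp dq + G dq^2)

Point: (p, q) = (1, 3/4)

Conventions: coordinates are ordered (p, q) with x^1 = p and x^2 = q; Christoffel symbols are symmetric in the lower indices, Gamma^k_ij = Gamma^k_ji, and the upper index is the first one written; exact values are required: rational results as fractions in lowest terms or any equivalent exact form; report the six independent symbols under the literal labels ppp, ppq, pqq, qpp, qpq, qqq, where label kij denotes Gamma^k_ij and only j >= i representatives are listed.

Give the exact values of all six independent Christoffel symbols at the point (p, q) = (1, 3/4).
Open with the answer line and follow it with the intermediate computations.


Answer: Gamma_ppp = 0, Gamma_ppq = 768/4313, Gamma_pqq = 1728/4313, Gamma_qpp = 0, Gamma_qpq = 1888/4313, Gamma_qqq = 4248/4313

E = 13/4, F = 177/32, G = 3737/256 at the point
E_p = 0, E_q = 6, F_p = 3, F_q = 113/8, G_p = 59/4, G_q = 531/16
EG - F^2 = 4313/256;  g^inv = (256/4313) * [[3737/256, -177/32], [-177/32, 13/4]]
first-kind symbols [ij,l] = (1/2)(d_i g_jl + d_j g_il - d_l g_ij): [pp,p] = E_p/2 = 0, [pp,q] = F_p - E_q/2 = 0, [pq,p] = E_q/2 = 3, [pq,q] = G_p/2 = 59/8, [qq,p] = F_q - G_p/2 = 27/4, [qq,q] = G_q/2 = 531/32
Gamma^p_ij = (G*[ij,p] - F*[ij,q])/(EG - F^2), Gamma^q_ij = (E*[ij,q] - F*[ij,p])/(EG - F^2)


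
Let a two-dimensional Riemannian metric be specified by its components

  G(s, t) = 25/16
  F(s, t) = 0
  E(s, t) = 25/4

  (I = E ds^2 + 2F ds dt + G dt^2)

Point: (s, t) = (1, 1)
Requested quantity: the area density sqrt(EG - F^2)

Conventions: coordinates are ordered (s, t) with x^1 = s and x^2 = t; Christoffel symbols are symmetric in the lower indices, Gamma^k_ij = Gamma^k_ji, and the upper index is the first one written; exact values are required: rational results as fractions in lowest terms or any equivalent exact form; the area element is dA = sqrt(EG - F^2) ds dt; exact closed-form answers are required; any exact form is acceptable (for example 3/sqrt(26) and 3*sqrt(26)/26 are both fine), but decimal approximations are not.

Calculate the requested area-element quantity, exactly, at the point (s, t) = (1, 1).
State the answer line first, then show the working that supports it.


Answer: sqrt(EG - F^2) = 25/8

E = 25/4, F = 0, G = 25/16; EG - F^2 = 625/64


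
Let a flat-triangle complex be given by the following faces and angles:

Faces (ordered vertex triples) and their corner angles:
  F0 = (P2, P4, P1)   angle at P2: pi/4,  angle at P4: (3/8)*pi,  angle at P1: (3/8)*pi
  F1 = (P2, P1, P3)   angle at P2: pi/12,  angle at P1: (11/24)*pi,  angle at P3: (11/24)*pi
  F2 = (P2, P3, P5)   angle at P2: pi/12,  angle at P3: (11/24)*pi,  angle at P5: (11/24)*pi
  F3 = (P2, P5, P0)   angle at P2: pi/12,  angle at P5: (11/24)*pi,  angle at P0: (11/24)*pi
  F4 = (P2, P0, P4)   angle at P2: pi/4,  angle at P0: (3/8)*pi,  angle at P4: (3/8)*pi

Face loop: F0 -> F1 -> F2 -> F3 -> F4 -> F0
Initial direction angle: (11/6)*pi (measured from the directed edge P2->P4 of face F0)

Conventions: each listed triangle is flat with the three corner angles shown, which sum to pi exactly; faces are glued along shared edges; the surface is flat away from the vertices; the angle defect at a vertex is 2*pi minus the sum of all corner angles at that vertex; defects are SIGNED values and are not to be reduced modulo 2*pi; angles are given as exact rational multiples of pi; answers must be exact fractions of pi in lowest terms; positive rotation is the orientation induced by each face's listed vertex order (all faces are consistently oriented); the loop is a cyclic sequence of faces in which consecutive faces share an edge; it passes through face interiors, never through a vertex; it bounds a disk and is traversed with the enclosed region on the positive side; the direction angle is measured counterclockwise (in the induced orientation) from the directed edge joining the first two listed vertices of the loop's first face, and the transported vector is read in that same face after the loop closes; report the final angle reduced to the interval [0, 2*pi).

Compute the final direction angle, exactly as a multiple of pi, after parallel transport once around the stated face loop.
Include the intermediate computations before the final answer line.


enclosed vertex P2: corner angles sum to (3/4)*pi, defect = 2*pi - (3/4)*pi = (5/4)*pi
the final direction is the initial angle plus the enclosed defects, taken mod 2*pi in the induced orientation
final angle = (11/6)*pi + (5/4)*pi = (13/12)*pi (mod 2*pi)

Answer: final direction angle = (13/12)*pi


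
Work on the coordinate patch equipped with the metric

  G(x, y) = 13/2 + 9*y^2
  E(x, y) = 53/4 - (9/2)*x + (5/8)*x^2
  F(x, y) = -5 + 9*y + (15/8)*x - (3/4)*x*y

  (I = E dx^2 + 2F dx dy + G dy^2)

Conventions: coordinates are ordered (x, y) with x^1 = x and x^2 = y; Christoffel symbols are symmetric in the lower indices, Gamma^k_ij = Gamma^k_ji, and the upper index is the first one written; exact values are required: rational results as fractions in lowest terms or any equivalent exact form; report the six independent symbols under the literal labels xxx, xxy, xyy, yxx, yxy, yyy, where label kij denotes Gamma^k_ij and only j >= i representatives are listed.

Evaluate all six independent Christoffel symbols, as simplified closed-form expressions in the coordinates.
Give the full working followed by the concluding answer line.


E = 53/4 - (9/2)*x + (5/8)*x^2; F = -5 + 9*y + (15/8)*x - (3/4)*x*y; G = 13/2 + 9*y^2
Gamma^k_ij = (1/2) g^{kl} (d_i g_jl + d_j g_il - d_l g_ij), with g^inv = (1/(EG-F^2)) [[G, -F], [-F, E]]
first partials: E_x = -9/2 + (5/4)*x, E_y = 0, F_x = 15/8 - (3/4)*y, F_y = 9 - (3/4)*x, G_x = 0, G_y = 18*y
D = EG - F^2 = 489/8 + 90*y - (21/2)*x + (153/4)*y^2 - (165/4)*x*y + (35/64)*x^2 - 27*x*y^2 + (45/16)*x^2*y + (81/16)*x^2*y^2
expanded: Gamma^x_xx = (G E_x - 2F F_x + F E_y)/(2D), Gamma^x_xy = (G E_y - F G_x)/(2D), Gamma^x_yy = (2G F_y - G G_x - F G_y)/(2D), Gamma^y_xx = (2E F_x - E E_y - F E_x)/(2D), Gamma^y_xy = (E G_x - F E_y)/(2D), Gamma^y_yy = (E G_y - 2F F_y + F G_x)/(2D); substitute and cancel common factors

Answer: Gamma_xxx = (324*x*y^2 + 180*x*y + 35*x - 864*y^2 - 1320*y - 336)/(324*x^2*y^2 + 180*x^2*y + 35*x^2 - 1728*x*y^2 - 2640*x*y - 672*x + 2448*y^2 + 5760*y + 3912), Gamma_xxy = 0, Gamma_xyy = (-1080*x*y - 312*x + 2880*y + 3744)/(324*x^2*y^2 + 180*x^2*y + 35*x^2 - 1728*x*y^2 - 2640*x*y - 672*x + 2448*y^2 + 5760*y + 3912), Gamma_yxx = (-252*x*y - 70*x + 660*y + 870)/(324*x^2*y^2 + 180*x^2*y + 35*x^2 - 1728*x*y^2 - 2640*x*y - 672*x + 2448*y^2 + 5760*y + 3912), Gamma_yxy = 0, Gamma_yyy = (324*x^2*y + 90*x^2 - 1728*x*y - 1320*x + 2448*y + 2880)/(324*x^2*y^2 + 180*x^2*y + 35*x^2 - 1728*x*y^2 - 2640*x*y - 672*x + 2448*y^2 + 5760*y + 3912)


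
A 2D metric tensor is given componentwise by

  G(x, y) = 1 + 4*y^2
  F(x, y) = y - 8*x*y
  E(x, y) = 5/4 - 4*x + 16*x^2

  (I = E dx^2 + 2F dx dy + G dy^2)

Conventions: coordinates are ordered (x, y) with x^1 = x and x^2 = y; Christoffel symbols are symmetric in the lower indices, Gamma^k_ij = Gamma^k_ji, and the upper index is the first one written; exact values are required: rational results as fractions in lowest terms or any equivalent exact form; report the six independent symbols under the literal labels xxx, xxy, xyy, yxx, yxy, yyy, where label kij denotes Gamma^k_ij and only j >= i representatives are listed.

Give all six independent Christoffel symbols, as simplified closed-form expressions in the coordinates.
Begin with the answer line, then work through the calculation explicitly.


Answer: Gamma_xxx = (64*x - 8)/(64*x^2 - 16*x + 16*y^2 + 5), Gamma_xxy = 0, Gamma_xyy = (4 - 32*x)/(64*x^2 - 16*x + 16*y^2 + 5), Gamma_yxx = -32*y/(64*x^2 - 16*x + 16*y^2 + 5), Gamma_yxy = 0, Gamma_yyy = 16*y/(64*x^2 - 16*x + 16*y^2 + 5)

E = 5/4 - 4*x + 16*x^2; F = y - 8*x*y; G = 1 + 4*y^2
Gamma^k_ij = (1/2) g^{kl} (d_i g_jl + d_j g_il - d_l g_ij), with g^inv = (1/(EG-F^2)) [[G, -F], [-F, E]]
first partials: E_x = -4 + 32*x, E_y = 0, F_x = -8*y, F_y = 1 - 8*x, G_x = 0, G_y = 8*y
D = EG - F^2 = 5/4 - 4*x + 4*y^2 + 16*x^2
expanded: Gamma^x_xx = (G E_x - 2F F_x + F E_y)/(2D), Gamma^x_xy = (G E_y - F G_x)/(2D), Gamma^x_yy = (2G F_y - G G_x - F G_y)/(2D), Gamma^y_xx = (2E F_x - E E_y - F E_x)/(2D), Gamma^y_xy = (E G_x - F E_y)/(2D), Gamma^y_yy = (E G_y - 2F F_y + F G_x)/(2D); substitute and cancel common factors


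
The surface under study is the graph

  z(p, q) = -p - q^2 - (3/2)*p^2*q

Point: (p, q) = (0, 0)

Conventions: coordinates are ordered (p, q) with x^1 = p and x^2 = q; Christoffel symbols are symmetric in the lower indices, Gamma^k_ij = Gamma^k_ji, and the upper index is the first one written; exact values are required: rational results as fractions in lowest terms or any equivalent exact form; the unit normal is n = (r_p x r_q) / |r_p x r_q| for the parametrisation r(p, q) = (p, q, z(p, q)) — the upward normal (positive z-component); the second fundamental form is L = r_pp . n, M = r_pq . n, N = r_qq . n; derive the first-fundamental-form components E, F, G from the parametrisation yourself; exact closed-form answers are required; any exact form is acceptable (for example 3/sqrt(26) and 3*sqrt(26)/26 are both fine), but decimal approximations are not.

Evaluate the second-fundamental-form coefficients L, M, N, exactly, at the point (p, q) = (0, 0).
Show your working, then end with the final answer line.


z_p = -1, z_q = 0, z_pp = 0, z_pq = 0, z_qq = -2
E = 2, F = 0, G = 1; answer radicand W^2 = 2
unnormalised second-form numerators: l = 0, m = 0, n = -2; L = l/sqrt(2), and similarly M = m/sqrt(W^2), N = n/sqrt(W^2)

Answer: L = 0, M = 0, N = -sqrt(2)


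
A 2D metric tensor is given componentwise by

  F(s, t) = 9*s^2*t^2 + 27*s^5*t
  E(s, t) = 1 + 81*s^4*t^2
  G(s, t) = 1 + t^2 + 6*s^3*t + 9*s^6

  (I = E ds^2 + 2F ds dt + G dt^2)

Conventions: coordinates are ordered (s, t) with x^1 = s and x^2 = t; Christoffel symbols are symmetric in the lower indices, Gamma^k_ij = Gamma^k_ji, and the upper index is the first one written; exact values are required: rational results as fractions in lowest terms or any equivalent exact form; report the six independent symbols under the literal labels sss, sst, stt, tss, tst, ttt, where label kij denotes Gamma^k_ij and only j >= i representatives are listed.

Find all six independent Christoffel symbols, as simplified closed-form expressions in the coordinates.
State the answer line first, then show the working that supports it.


Answer: Gamma_sss = 162*s^3*t^2/(9*s^6 + 81*s^4*t^2 + 6*s^3*t + t^2 + 1), Gamma_sst = 81*s^4*t/(9*s^6 + 81*s^4*t^2 + 6*s^3*t + t^2 + 1), Gamma_stt = 9*s^2*t/(9*s^6 + 81*s^4*t^2 + 6*s^3*t + t^2 + 1), Gamma_tss = (54*s^4*t + 18*s*t^2)/(9*s^6 + 81*s^4*t^2 + 6*s^3*t + t^2 + 1), Gamma_tst = (27*s^5 + 9*s^2*t)/(9*s^6 + 81*s^4*t^2 + 6*s^3*t + t^2 + 1), Gamma_ttt = (3*s^3 + t)/(9*s^6 + 81*s^4*t^2 + 6*s^3*t + t^2 + 1)

E = 1 + 81*s^4*t^2; F = 9*s^2*t^2 + 27*s^5*t; G = 1 + t^2 + 6*s^3*t + 9*s^6
Gamma^k_ij = (1/2) g^{kl} (d_i g_jl + d_j g_il - d_l g_ij), with g^inv = (1/(EG-F^2)) [[G, -F], [-F, E]]
first partials: E_s = 324*s^3*t^2, E_t = 162*s^4*t, F_s = 18*s*t^2 + 135*s^4*t, F_t = 18*s^2*t + 27*s^5, G_s = 18*s^2*t + 54*s^5, G_t = 2*t + 6*s^3
D = EG - F^2 = 1 + t^2 + 6*s^3*t + 81*s^4*t^2 + 9*s^6
expanded: Gamma^s_ss = (G E_s - 2F F_s + F E_t)/(2D), Gamma^s_st = (G E_t - F G_s)/(2D), Gamma^s_tt = (2G F_t - G G_s - F G_t)/(2D), Gamma^t_ss = (2E F_s - E E_t - F E_s)/(2D), Gamma^t_st = (E G_s - F E_t)/(2D), Gamma^t_tt = (E G_t - 2F F_t + F G_s)/(2D); substitute and cancel common factors


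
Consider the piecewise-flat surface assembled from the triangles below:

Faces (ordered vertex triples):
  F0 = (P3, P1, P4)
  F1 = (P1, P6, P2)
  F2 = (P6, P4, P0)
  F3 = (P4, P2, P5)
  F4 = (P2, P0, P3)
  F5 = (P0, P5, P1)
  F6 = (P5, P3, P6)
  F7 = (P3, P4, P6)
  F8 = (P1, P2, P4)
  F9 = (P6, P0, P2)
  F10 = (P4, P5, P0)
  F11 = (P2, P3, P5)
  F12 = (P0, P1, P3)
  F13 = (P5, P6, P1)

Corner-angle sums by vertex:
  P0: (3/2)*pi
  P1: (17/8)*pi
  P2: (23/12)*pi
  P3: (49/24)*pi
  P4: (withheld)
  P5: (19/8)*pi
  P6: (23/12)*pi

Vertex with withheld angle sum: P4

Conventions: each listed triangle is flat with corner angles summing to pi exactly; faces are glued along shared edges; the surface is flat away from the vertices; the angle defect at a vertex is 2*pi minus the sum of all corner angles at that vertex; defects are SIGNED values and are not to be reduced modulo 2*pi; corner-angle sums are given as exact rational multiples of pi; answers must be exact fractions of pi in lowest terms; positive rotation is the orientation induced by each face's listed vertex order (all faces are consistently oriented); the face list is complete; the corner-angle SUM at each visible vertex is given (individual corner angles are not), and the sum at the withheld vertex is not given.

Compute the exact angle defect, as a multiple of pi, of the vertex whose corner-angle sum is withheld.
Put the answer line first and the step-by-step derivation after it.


Answer: defect(P4) = -pi/8

V = 7, E = 21, F = 14; chi = V - E + F = 0
Gauss-Bonnet: total defect = 2*pi*chi = 0; visible defects sum to pi/8


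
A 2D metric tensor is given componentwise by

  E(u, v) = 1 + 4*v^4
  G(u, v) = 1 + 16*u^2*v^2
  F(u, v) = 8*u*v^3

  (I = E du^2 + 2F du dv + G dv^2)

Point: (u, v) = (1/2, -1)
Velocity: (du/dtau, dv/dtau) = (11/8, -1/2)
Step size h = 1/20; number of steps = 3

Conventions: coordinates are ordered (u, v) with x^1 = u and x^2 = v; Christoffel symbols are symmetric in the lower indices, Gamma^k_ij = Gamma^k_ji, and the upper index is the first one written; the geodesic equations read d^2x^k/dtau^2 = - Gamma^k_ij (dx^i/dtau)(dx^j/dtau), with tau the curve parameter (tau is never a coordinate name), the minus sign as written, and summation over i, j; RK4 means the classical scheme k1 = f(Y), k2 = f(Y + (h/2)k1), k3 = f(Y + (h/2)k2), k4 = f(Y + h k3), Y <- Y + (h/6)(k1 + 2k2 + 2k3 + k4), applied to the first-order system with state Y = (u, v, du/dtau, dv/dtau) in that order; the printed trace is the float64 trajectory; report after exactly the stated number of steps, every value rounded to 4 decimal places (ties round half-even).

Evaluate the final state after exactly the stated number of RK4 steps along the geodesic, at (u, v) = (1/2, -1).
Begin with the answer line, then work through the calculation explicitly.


Answer: u = 0.6947, v = -1.0624, du/dtau = 1.2387, dv/dtau = -0.3450

f(Y) = (du/dtau, dv/dtau, -Gamma^u_ij Y'^i Y'^j, -Gamma^v_ij Y'^i Y'^j) with the Gammas evaluated at the stage position; h = 0.050000; intermediate values shown to 6 dp
step 0: u = 0.5000, v = -1.0000, du/dtau = 1.3750, dv/dtau = -0.5000
step 1:
  k1: at (u, v) = (0.500000, -1.000000), (du/dtau, dv/dtau) = (1.375000, -0.500000); Gamma_uuu = 0.000000, Gamma_uuv = -0.888889, Gamma_uvv = 0.444444, Gamma_vuu = 0.000000, Gamma_vuv = 0.888889, Gamma_vvv = -0.444444; k1 = (1.375000, -0.500000, -1.333333, 1.333333)
  k2: at (u, v) = (0.534375, -1.012500), (du/dtau, dv/dtau) = (1.341667, -0.466667); Gamma_uuu = 0.000000, Gamma_uuv = -0.839814, Gamma_uvv = 0.443235, Gamma_vuu = 0.000000, Gamma_vuv = 0.886470, Gamma_vvv = -0.467859; k2 = (1.341667, -0.466667, -1.148161, 1.211947)
  k3: at (u, v) = (0.533542, -1.011667), (du/dtau, dv/dtau) = (1.346296, -0.469701); Gamma_uuu = 0.000000, Gamma_uuv = -0.840812, Gamma_uvv = 0.443435, Gamma_vuu = 0.000000, Gamma_vuv = 0.886870, Gamma_vvv = -0.467725; k3 = (1.346296, -0.469701, -1.161217, 1.224826)
  k4: at (u, v) = (0.567315, -1.023485), (du/dtau, dv/dtau) = (1.316939, -0.438759); Gamma_uuu = 0.000000, Gamma_uuv = -0.795383, Gamma_uvv = 0.440879, Gamma_vuu = 0.000000, Gamma_vuv = 0.881757, Gamma_vvv = -0.488755; k4 = (1.316939, -0.438759, -1.004048, 1.113081)
  Y <- Y + (h/6)(k1 + 2k2 + 2k3 + k4): u = 0.5672, v = -1.0234, du/dtau = 1.3170, dv/dtau = -0.4390
step 2:
  k1: at (u, v) = (0.567232, -1.023429), (du/dtau, dv/dtau) = (1.317032, -0.439000); Gamma_uuu = 0.000000, Gamma_uuv = -0.795483, Gamma_uvv = 0.440894, Gamma_vuu = 0.000000, Gamma_vuv = 0.881788, Gamma_vvv = -0.488728; k1 = (1.317032, -0.439000, -1.004830, 1.113848)
  k2: at (u, v) = (0.600158, -1.034404), (du/dtau, dv/dtau) = (1.291911, -0.411154); Gamma_uuu = 0.000000, Gamma_uuv = -0.753830, Gamma_uvv = 0.437370, Gamma_vuu = 0.000000, Gamma_vuv = 0.874739, Gamma_vvv = -0.507521; k2 = (1.291911, -0.411154, -0.874767, 1.015074)
  k3: at (u, v) = (0.599530, -1.033708), (du/dtau, dv/dtau) = (1.295163, -0.413623); Gamma_uuu = 0.000000, Gamma_uuv = -0.754460, Gamma_uvv = 0.437572, Gamma_vuu = 0.000000, Gamma_vuv = 0.875144, Gamma_vvv = -0.507566; k3 = (1.295163, -0.413623, -0.883205, 1.024483)
  k4: at (u, v) = (0.631990, -1.044110), (du/dtau, dv/dtau) = (1.272872, -0.387776); Gamma_uuu = 0.000000, Gamma_uuv = -0.715846, Gamma_uvv = 0.433295, Gamma_vuu = 0.000000, Gamma_vuv = 0.866590, Gamma_vvv = -0.524539; k4 = (1.272872, -0.387776, -0.771823, 0.934355)
  Y <- Y + (h/6)(k1 + 2k2 + 2k3 + k4): u = 0.6319, v = -1.0441, du/dtau = 1.2729, dv/dtau = -0.3879
step 3:
  k1: at (u, v) = (0.631933, -1.044065), (du/dtau, dv/dtau) = (1.272927, -0.387939); Gamma_uuu = 0.000000, Gamma_uuv = -0.715905, Gamma_uvv = 0.433310, Gamma_vuu = 0.000000, Gamma_vuv = 0.866620, Gamma_vvv = -0.524532; k1 = (1.272927, -0.387939, -0.772266, 0.934846)
  k2: at (u, v) = (0.663756, -1.053764), (du/dtau, dv/dtau) = (1.253621, -0.364568); Gamma_uuu = 0.000000, Gamma_uuv = -0.680320, Gamma_uvv = 0.428527, Gamma_vuu = 0.000000, Gamma_vuv = 0.857055, Gamma_vvv = -0.539851; k2 = (1.253621, -0.364568, -0.678809, 0.855151)
  k3: at (u, v) = (0.663273, -1.053179), (du/dtau, dv/dtau) = (1.255957, -0.366561); Gamma_uuu = 0.000000, Gamma_uuv = -0.680722, Gamma_uvv = 0.428706, Gamma_vuu = 0.000000, Gamma_vuv = 0.857412, Gamma_vvv = -0.539983; k3 = (1.255957, -0.366561, -0.684391, 0.862034)
  k4: at (u, v) = (0.694730, -1.062393), (du/dtau, dv/dtau) = (1.238708, -0.344838); Gamma_uuu = 0.000000, Gamma_uuv = -0.647647, Gamma_uvv = 0.423516, Gamma_vuu = 0.000000, Gamma_vuv = 0.847031, Gamma_vvv = -0.553899; k4 = (1.238708, -0.344838, -0.603650, 0.789490)
  Y <- Y + (h/6)(k1 + 2k2 + 2k3 + k4): u = 0.6947, v = -1.0624, du/dtau = 1.2387, dv/dtau = -0.3450


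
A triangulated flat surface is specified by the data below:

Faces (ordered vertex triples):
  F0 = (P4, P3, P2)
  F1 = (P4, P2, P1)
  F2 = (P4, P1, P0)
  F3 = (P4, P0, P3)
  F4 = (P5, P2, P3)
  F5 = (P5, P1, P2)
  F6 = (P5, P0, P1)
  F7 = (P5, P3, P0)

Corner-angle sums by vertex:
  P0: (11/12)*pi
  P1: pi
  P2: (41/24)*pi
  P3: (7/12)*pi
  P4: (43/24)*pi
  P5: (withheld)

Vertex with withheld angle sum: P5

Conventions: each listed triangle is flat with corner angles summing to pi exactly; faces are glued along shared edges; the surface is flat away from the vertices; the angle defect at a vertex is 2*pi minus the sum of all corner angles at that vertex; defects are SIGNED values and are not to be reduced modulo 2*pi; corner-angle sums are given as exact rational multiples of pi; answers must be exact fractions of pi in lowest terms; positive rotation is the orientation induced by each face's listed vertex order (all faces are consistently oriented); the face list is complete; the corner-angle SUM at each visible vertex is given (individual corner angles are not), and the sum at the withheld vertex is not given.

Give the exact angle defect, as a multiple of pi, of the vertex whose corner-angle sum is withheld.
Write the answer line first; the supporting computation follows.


Answer: defect(P5) = 0

V = 6, E = 12, F = 8; chi = V - E + F = 2
Gauss-Bonnet: total defect = 2*pi*chi = 4*pi; visible defects sum to 4*pi


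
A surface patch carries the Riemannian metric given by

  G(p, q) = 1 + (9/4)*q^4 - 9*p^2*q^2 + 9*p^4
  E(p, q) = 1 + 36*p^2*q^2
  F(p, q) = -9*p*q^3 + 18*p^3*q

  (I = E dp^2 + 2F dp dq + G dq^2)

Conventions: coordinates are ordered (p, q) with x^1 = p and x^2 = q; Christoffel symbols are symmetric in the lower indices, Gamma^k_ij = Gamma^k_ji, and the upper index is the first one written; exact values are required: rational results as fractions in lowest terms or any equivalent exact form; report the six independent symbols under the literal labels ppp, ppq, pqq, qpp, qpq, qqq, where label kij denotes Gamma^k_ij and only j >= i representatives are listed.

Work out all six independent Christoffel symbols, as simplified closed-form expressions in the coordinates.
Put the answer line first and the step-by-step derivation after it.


Answer: Gamma_ppp = 144*p*q^2/(36*p^4 + 108*p^2*q^2 + 9*q^4 + 4), Gamma_ppq = 144*p^2*q/(36*p^4 + 108*p^2*q^2 + 9*q^4 + 4), Gamma_pqq = -72*p*q^2/(36*p^4 + 108*p^2*q^2 + 9*q^4 + 4), Gamma_qpp = (72*p^2*q - 36*q^3)/(36*p^4 + 108*p^2*q^2 + 9*q^4 + 4), Gamma_qpq = (72*p^3 - 36*p*q^2)/(36*p^4 + 108*p^2*q^2 + 9*q^4 + 4), Gamma_qqq = (-36*p^2*q + 18*q^3)/(36*p^4 + 108*p^2*q^2 + 9*q^4 + 4)

E = 1 + 36*p^2*q^2; F = -9*p*q^3 + 18*p^3*q; G = 1 + (9/4)*q^4 - 9*p^2*q^2 + 9*p^4
Gamma^k_ij = (1/2) g^{kl} (d_i g_jl + d_j g_il - d_l g_ij), with g^inv = (1/(EG-F^2)) [[G, -F], [-F, E]]
first partials: E_p = 72*p*q^2, E_q = 72*p^2*q, F_p = -9*q^3 + 54*p^2*q, F_q = -27*p*q^2 + 18*p^3, G_p = -18*p*q^2 + 36*p^3, G_q = 9*q^3 - 18*p^2*q
D = EG - F^2 = 1 + (9/4)*q^4 + 27*p^2*q^2 + 9*p^4
expanded: Gamma^p_pp = (G E_p - 2F F_p + F E_q)/(2D), Gamma^p_pq = (G E_q - F G_p)/(2D), Gamma^p_qq = (2G F_q - G G_p - F G_q)/(2D), Gamma^q_pp = (2E F_p - E E_q - F E_p)/(2D), Gamma^q_pq = (E G_p - F E_q)/(2D), Gamma^q_qq = (E G_q - 2F F_q + F G_p)/(2D); substitute and cancel common factors


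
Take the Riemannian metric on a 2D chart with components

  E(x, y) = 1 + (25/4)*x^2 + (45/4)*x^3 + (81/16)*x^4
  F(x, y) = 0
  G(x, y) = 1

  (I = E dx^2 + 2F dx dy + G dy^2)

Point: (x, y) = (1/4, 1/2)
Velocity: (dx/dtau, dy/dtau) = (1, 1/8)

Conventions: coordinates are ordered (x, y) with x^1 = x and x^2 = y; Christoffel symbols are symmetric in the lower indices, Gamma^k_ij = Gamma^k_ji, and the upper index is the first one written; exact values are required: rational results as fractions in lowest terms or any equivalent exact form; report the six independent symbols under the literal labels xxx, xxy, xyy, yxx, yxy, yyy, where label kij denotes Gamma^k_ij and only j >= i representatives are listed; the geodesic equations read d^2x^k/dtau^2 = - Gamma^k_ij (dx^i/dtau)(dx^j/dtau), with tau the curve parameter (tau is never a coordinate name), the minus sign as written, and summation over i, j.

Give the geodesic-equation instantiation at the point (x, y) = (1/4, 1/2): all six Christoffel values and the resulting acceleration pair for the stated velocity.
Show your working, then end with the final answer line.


E = 6497/4096, F = 0, G = 1 at the point
E_x = 1421/256, E_y = 0, F_x = 0, F_y = 0, G_x = 0, G_y = 0
EG - F^2 = 6497/4096;  g^inv = (4096/6497) * [[1, 0], [0, 6497/4096]]
first-kind symbols [ij,l] = (1/2)(d_i g_jl + d_j g_il - d_l g_ij): [xx,x] = E_x/2 = 1421/512, [xx,y] = F_x - E_y/2 = 0, [xy,x] = E_y/2 = 0, [xy,y] = G_x/2 = 0, [yy,x] = F_y - G_x/2 = 0, [yy,y] = G_y/2 = 0
Gamma^x_ij = (G*[ij,x] - F*[ij,y])/(EG - F^2), Gamma^y_ij = (E*[ij,y] - F*[ij,x])/(EG - F^2)
Gamma_xxx = 11368/6497, Gamma_xxy = 0, Gamma_xyy = 0, Gamma_yxx = 0, Gamma_yxy = 0, Gamma_yyy = 0
d^2x/dtau^2 = -(Gamma_xxx*(1)^2 + 2*Gamma_xxy*(1)*(1/8) + Gamma_xyy*(1/8)^2) = -11368/6497
d^2y/dtau^2 = -(Gamma_yxx*(1)^2 + 2*Gamma_yxy*(1)*(1/8) + Gamma_yyy*(1/8)^2) = 0

Answer: Gamma_xxx = 11368/6497, Gamma_xxy = 0, Gamma_xyy = 0, Gamma_yxx = 0, Gamma_yxy = 0, Gamma_yyy = 0; accelerations (d^2x/dtau^2, d^2y/dtau^2) = (-11368/6497, 0)


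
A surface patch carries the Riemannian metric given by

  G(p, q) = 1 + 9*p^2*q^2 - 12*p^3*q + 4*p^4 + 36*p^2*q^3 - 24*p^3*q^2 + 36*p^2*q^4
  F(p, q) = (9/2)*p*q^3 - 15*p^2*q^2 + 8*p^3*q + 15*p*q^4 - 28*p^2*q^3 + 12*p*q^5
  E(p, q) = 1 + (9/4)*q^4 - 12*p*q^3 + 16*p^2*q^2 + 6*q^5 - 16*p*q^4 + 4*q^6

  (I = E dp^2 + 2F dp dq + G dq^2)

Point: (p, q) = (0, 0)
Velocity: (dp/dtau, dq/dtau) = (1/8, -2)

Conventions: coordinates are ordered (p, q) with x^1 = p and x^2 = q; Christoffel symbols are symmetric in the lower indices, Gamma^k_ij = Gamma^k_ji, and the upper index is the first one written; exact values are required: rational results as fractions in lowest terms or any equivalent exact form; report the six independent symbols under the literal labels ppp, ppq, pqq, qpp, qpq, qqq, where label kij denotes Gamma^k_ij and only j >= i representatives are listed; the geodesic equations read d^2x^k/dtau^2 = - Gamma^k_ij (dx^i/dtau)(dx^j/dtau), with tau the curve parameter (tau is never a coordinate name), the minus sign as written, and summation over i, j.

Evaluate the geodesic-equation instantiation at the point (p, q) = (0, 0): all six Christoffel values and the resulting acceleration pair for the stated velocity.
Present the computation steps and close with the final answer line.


E = 1, F = 0, G = 1 at the point
E_p = 0, E_q = 0, F_p = 0, F_q = 0, G_p = 0, G_q = 0
EG - F^2 = 1;  g^inv = (1) * [[1, 0], [0, 1]]
first-kind symbols [ij,l] = (1/2)(d_i g_jl + d_j g_il - d_l g_ij): [pp,p] = E_p/2 = 0, [pp,q] = F_p - E_q/2 = 0, [pq,p] = E_q/2 = 0, [pq,q] = G_p/2 = 0, [qq,p] = F_q - G_p/2 = 0, [qq,q] = G_q/2 = 0
Gamma^p_ij = (G*[ij,p] - F*[ij,q])/(EG - F^2), Gamma^q_ij = (E*[ij,q] - F*[ij,p])/(EG - F^2)
Gamma_ppp = 0, Gamma_ppq = 0, Gamma_pqq = 0, Gamma_qpp = 0, Gamma_qpq = 0, Gamma_qqq = 0
d^2p/dtau^2 = -(Gamma_ppp*(1/8)^2 + 2*Gamma_ppq*(1/8)*(-2) + Gamma_pqq*(-2)^2) = 0
d^2q/dtau^2 = -(Gamma_qpp*(1/8)^2 + 2*Gamma_qpq*(1/8)*(-2) + Gamma_qqq*(-2)^2) = 0

Answer: Gamma_ppp = 0, Gamma_ppq = 0, Gamma_pqq = 0, Gamma_qpp = 0, Gamma_qpq = 0, Gamma_qqq = 0; accelerations (d^2p/dtau^2, d^2q/dtau^2) = (0, 0)


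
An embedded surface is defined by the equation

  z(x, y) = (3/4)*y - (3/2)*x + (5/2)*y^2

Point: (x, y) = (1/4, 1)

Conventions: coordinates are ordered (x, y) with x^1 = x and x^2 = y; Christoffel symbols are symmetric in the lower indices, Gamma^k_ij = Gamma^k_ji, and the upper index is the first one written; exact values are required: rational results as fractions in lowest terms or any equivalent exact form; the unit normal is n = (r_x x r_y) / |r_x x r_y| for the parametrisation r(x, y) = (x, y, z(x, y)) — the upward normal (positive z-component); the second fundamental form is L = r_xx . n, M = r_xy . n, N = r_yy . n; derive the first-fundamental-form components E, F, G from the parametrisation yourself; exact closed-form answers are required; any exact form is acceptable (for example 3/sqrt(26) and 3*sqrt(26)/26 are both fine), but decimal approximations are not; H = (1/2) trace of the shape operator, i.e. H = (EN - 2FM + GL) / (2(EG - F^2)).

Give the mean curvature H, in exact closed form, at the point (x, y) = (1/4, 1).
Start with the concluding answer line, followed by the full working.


Answer: H = 520*sqrt(581)/337561

z_x = -3/2, z_y = 23/4, z_xx = 0, z_xy = 0, z_yy = 5
E = 13/4, F = -69/8, G = 545/16; answer radicand W^2 = 581/16
unnormalised second-form numerators: l = 0, m = 0, n = 5; L = l/sqrt(581/16), and similarly M = m/sqrt(W^2), N = n/sqrt(W^2)
H = (E*n - 2*F*m + G*l) / (2*(EG - F^2)*sqrt(W^2)); E*n - 2*F*m + G*l = 65/4, EG - F^2 = 581/16, so H = (130/581)/sqrt(581/16)


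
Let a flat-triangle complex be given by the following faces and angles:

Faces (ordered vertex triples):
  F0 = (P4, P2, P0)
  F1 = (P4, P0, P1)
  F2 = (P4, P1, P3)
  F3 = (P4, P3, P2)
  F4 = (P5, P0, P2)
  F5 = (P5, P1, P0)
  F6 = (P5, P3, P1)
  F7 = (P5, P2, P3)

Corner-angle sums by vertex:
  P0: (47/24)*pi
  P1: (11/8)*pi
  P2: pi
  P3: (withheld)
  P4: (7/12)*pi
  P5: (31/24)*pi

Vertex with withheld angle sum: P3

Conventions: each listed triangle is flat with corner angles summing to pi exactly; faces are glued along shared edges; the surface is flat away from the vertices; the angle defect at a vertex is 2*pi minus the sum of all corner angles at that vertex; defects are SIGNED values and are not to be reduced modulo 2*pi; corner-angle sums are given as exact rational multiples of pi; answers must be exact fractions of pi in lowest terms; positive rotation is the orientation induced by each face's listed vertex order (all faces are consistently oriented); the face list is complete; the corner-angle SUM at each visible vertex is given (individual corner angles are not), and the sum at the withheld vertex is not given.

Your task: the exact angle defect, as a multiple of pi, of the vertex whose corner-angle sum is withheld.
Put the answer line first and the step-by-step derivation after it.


Answer: defect(P3) = (5/24)*pi

V = 6, E = 12, F = 8; chi = V - E + F = 2
Gauss-Bonnet: total defect = 2*pi*chi = 4*pi; visible defects sum to (91/24)*pi


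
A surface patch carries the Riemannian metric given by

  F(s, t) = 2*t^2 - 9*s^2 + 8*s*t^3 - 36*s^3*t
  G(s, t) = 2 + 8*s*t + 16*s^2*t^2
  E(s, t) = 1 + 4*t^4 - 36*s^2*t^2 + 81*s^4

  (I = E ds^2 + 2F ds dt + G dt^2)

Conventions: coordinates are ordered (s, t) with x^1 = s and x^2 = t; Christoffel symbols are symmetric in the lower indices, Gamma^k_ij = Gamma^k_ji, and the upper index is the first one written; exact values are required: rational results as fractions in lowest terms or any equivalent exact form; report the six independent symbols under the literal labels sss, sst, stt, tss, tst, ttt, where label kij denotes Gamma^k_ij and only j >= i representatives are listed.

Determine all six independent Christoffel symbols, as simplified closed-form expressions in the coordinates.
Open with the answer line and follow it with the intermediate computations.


Answer: Gamma_sss = (162*s^3 - 36*s*t^2)/(81*s^4 - 20*s^2*t^2 + 8*s*t + 4*t^4 + 2), Gamma_sst = (-36*s^2*t + 8*t^3)/(81*s^4 - 20*s^2*t^2 + 8*s*t + 4*t^4 + 2), Gamma_stt = (-36*s^3 + 8*s*t^2)/(81*s^4 - 20*s^2*t^2 + 8*s*t + 4*t^4 + 2), Gamma_tss = (-72*s^2*t - 18*s)/(81*s^4 - 20*s^2*t^2 + 8*s*t + 4*t^4 + 2), Gamma_tst = (16*s*t^2 + 4*t)/(81*s^4 - 20*s^2*t^2 + 8*s*t + 4*t^4 + 2), Gamma_ttt = (16*s^2*t + 4*s)/(81*s^4 - 20*s^2*t^2 + 8*s*t + 4*t^4 + 2)

E = 1 + 4*t^4 - 36*s^2*t^2 + 81*s^4; F = 2*t^2 - 9*s^2 + 8*s*t^3 - 36*s^3*t; G = 2 + 8*s*t + 16*s^2*t^2
Gamma^k_ij = (1/2) g^{kl} (d_i g_jl + d_j g_il - d_l g_ij), with g^inv = (1/(EG-F^2)) [[G, -F], [-F, E]]
first partials: E_s = -72*s*t^2 + 324*s^3, E_t = 16*t^3 - 72*s^2*t, F_s = -18*s + 8*t^3 - 108*s^2*t, F_t = 4*t + 24*s*t^2 - 36*s^3, G_s = 8*t + 32*s*t^2, G_t = 8*s + 32*s^2*t
D = EG - F^2 = 2 + 8*s*t + 4*t^4 - 20*s^2*t^2 + 81*s^4
expanded: Gamma^s_ss = (G E_s - 2F F_s + F E_t)/(2D), Gamma^s_st = (G E_t - F G_s)/(2D), Gamma^s_tt = (2G F_t - G G_s - F G_t)/(2D), Gamma^t_ss = (2E F_s - E E_t - F E_s)/(2D), Gamma^t_st = (E G_s - F E_t)/(2D), Gamma^t_tt = (E G_t - 2F F_t + F G_s)/(2D); substitute and cancel common factors


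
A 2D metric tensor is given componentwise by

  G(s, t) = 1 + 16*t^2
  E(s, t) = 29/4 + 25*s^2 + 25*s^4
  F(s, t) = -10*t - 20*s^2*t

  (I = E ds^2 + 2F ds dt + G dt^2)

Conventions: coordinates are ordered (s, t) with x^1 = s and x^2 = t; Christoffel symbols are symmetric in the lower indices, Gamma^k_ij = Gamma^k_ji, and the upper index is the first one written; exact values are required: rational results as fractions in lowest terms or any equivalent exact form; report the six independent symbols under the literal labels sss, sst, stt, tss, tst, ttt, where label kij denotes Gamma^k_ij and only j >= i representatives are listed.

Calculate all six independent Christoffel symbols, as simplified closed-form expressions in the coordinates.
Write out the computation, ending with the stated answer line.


E = 29/4 + 25*s^2 + 25*s^4; F = -10*t - 20*s^2*t; G = 1 + 16*t^2
Gamma^k_ij = (1/2) g^{kl} (d_i g_jl + d_j g_il - d_l g_ij), with g^inv = (1/(EG-F^2)) [[G, -F], [-F, E]]
first partials: E_s = 50*s + 100*s^3, E_t = 0, F_s = -40*s*t, F_t = -10 - 20*s^2, G_s = 0, G_t = 32*t
D = EG - F^2 = 29/4 + 16*t^2 + 25*s^2 + 25*s^4
expanded: Gamma^s_ss = (G E_s - 2F F_s + F E_t)/(2D), Gamma^s_st = (G E_t - F G_s)/(2D), Gamma^s_tt = (2G F_t - G G_s - F G_t)/(2D), Gamma^t_ss = (2E F_s - E E_t - F E_s)/(2D), Gamma^t_st = (E G_s - F E_t)/(2D), Gamma^t_tt = (E G_t - 2F F_t + F G_s)/(2D); substitute and cancel common factors

Answer: Gamma_sss = (200*s^3 + 100*s)/(100*s^4 + 100*s^2 + 64*t^2 + 29), Gamma_sst = 0, Gamma_stt = (-80*s^2 - 40)/(100*s^4 + 100*s^2 + 64*t^2 + 29), Gamma_tss = -160*s*t/(100*s^4 + 100*s^2 + 64*t^2 + 29), Gamma_tst = 0, Gamma_ttt = 64*t/(100*s^4 + 100*s^2 + 64*t^2 + 29)


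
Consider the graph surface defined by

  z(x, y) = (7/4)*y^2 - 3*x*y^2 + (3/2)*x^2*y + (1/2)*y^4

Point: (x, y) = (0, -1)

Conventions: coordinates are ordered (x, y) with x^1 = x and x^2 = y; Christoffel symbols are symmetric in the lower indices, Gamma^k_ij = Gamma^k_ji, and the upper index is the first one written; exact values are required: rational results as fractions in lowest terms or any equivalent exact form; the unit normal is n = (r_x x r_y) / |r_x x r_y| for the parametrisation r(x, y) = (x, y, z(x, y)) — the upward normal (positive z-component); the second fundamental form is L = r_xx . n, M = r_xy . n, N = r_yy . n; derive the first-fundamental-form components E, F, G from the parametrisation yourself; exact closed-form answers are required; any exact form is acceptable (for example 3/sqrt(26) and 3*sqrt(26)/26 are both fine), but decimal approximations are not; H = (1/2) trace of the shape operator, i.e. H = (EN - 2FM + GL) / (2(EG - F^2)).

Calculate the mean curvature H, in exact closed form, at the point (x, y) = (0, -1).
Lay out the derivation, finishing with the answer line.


z_x = -3, z_y = -11/2, z_xx = -3, z_xy = 6, z_yy = 19/2
E = 10, F = 33/2, G = 125/4; answer radicand W^2 = 161/4
unnormalised second-form numerators: l = -3, m = 6, n = 19/2; L = l/sqrt(161/4), and similarly M = m/sqrt(W^2), N = n/sqrt(W^2)
H = (E*n - 2*F*m + G*l) / (2*(EG - F^2)*sqrt(W^2)); E*n - 2*F*m + G*l = -787/4, EG - F^2 = 161/4, so H = (-787/322)/sqrt(161/4)

Answer: H = -787*sqrt(161)/25921


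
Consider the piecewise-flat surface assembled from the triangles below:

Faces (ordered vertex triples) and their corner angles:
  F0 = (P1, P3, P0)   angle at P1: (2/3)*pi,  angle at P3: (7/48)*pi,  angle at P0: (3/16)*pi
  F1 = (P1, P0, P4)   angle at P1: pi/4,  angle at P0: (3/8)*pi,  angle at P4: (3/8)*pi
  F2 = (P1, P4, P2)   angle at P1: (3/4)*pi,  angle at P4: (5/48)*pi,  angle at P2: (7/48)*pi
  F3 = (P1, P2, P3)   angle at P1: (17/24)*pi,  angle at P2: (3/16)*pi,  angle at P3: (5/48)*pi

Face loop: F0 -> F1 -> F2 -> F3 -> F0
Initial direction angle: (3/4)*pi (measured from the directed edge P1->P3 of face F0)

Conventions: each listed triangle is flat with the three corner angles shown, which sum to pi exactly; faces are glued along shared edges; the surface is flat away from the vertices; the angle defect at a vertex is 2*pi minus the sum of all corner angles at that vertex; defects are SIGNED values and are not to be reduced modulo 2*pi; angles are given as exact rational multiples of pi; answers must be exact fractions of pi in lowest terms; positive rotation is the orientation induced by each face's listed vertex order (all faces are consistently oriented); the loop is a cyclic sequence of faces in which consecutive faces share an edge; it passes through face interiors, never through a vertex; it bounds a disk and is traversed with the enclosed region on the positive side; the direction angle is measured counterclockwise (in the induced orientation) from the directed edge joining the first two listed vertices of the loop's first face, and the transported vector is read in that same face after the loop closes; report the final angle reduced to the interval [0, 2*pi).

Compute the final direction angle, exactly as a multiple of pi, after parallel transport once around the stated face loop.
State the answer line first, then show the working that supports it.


Answer: final direction angle = (3/8)*pi

enclosed vertex P1: corner angles sum to (19/8)*pi, defect = 2*pi - (19/8)*pi = (-3/8)*pi
by Gauss-Bonnet the loop rotates the vector by the enclosed defect sum (positive orientation, mod 2*pi)
final angle = (3/4)*pi - (3/8)*pi = (3/8)*pi (mod 2*pi)
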